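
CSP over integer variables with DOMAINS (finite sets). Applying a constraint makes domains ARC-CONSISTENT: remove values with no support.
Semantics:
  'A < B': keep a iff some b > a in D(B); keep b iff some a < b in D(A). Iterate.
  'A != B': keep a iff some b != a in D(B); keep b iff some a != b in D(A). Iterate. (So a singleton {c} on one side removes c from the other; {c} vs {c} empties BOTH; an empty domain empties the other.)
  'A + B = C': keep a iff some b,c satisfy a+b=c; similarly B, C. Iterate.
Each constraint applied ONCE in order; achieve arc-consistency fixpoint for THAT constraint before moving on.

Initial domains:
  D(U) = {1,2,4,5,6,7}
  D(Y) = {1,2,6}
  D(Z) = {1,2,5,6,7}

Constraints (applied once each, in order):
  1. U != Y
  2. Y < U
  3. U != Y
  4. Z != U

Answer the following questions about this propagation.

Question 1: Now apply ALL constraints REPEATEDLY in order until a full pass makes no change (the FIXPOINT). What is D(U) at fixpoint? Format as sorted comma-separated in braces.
pass 0 (initial): D(U)={1,2,4,5,6,7}
pass 1: U {1,2,4,5,6,7}->{2,4,5,6,7}
pass 2: no change
Fixpoint after 2 passes: D(U) = {2,4,5,6,7}

Answer: {2,4,5,6,7}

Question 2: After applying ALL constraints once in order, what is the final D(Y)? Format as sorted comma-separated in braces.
Answer: {1,2,6}

Derivation:
Constraint 1 (U != Y) on D(U)={1,2,4,5,6,7} D(Y)={1,2,6}: no change
Constraint 2 (Y < U) on D(Y)={1,2,6} D(U)={1,2,4,5,6,7}: U {1,2,4,5,6,7}->{2,4,5,6,7}
Constraint 3 (U != Y) on D(U)={2,4,5,6,7} D(Y)={1,2,6}: no change
Constraint 4 (Z != U) on D(Z)={1,2,5,6,7} D(U)={2,4,5,6,7}: no change
So after all 4 constraints: D(Y) = {1,2,6}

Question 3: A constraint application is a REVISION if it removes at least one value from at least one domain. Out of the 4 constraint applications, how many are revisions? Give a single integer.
Constraint 1 (U != Y) on D(U)={1,2,4,5,6,7} D(Y)={1,2,6}: no change => not a revision
Constraint 2 (Y < U) on D(Y)={1,2,6} D(U)={1,2,4,5,6,7}: U {1,2,4,5,6,7}->{2,4,5,6,7} => REVISION
Constraint 3 (U != Y) on D(U)={2,4,5,6,7} D(Y)={1,2,6}: no change => not a revision
Constraint 4 (Z != U) on D(Z)={1,2,5,6,7} D(U)={2,4,5,6,7}: no change => not a revision
Total revisions = 1

Answer: 1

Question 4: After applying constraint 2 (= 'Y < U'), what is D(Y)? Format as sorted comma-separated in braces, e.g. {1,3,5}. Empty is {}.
Answer: {1,2,6}

Derivation:
Constraint 1 (U != Y) on D(U)={1,2,4,5,6,7} D(Y)={1,2,6}: no change
Constraint 2 (Y < U) on D(Y)={1,2,6} D(U)={1,2,4,5,6,7}: U {1,2,4,5,6,7}->{2,4,5,6,7}
So after constraint 2: D(Y) = {1,2,6}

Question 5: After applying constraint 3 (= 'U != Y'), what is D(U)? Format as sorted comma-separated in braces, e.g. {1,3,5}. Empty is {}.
Answer: {2,4,5,6,7}

Derivation:
Constraint 1 (U != Y) on D(U)={1,2,4,5,6,7} D(Y)={1,2,6}: no change
Constraint 2 (Y < U) on D(Y)={1,2,6} D(U)={1,2,4,5,6,7}: U {1,2,4,5,6,7}->{2,4,5,6,7}
Constraint 3 (U != Y) on D(U)={2,4,5,6,7} D(Y)={1,2,6}: no change
So after constraint 3: D(U) = {2,4,5,6,7}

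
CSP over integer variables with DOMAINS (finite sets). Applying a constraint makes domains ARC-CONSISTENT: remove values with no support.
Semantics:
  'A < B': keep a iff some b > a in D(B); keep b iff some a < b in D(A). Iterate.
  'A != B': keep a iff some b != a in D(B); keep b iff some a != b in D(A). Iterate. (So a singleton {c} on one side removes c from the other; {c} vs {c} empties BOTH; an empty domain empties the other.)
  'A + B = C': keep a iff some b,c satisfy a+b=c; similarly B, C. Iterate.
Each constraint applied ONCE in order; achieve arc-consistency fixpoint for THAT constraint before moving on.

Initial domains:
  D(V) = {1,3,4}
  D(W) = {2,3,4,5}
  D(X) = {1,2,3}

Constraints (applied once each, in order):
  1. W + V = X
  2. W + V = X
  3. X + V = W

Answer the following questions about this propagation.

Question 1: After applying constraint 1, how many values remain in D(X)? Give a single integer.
Answer: 1

Derivation:
Constraint 1 (W + V = X) on D(W)={2,3,4,5} D(V)={1,3,4} D(X)={1,2,3}: W {2,3,4,5}->{2}; V {1,3,4}->{1}; X {1,2,3}->{3}
So after constraint 1: D(X)={3}, size = 1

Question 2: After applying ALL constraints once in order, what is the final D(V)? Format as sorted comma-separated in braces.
Constraint 1 (W + V = X) on D(W)={2,3,4,5} D(V)={1,3,4} D(X)={1,2,3}: W {2,3,4,5}->{2}; V {1,3,4}->{1}; X {1,2,3}->{3}
Constraint 2 (W + V = X) on D(W)={2} D(V)={1} D(X)={3}: no change
Constraint 3 (X + V = W) on D(X)={3} D(V)={1} D(W)={2}: X {3}->{}; V {1}->{}; W {2}->{}
So after all 3 constraints: D(V) = {}

Answer: {}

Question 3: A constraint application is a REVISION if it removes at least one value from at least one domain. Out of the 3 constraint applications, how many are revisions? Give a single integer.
Constraint 1 (W + V = X) on D(W)={2,3,4,5} D(V)={1,3,4} D(X)={1,2,3}: W {2,3,4,5}->{2}; V {1,3,4}->{1}; X {1,2,3}->{3} => REVISION
Constraint 2 (W + V = X) on D(W)={2} D(V)={1} D(X)={3}: no change => not a revision
Constraint 3 (X + V = W) on D(X)={3} D(V)={1} D(W)={2}: X {3}->{}; V {1}->{}; W {2}->{} => REVISION
Total revisions = 2

Answer: 2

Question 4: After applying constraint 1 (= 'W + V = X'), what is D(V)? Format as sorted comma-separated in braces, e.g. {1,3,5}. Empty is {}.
Constraint 1 (W + V = X) on D(W)={2,3,4,5} D(V)={1,3,4} D(X)={1,2,3}: W {2,3,4,5}->{2}; V {1,3,4}->{1}; X {1,2,3}->{3}
So after constraint 1: D(V) = {1}

Answer: {1}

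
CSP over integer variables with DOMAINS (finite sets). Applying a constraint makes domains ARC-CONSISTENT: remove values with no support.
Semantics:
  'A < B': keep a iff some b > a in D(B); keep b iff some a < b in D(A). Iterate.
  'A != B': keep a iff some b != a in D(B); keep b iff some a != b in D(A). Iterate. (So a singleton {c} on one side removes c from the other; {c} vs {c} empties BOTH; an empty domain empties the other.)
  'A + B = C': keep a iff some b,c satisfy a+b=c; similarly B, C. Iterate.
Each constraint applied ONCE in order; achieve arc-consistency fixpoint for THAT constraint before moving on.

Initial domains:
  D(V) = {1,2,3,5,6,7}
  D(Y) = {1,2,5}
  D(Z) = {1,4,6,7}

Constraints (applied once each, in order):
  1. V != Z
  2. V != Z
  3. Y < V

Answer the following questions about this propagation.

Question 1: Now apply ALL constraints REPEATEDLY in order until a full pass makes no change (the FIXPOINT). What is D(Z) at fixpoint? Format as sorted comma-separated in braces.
Answer: {1,4,6,7}

Derivation:
pass 0 (initial): D(Z)={1,4,6,7}
pass 1: V {1,2,3,5,6,7}->{2,3,5,6,7}
pass 2: no change
Fixpoint after 2 passes: D(Z) = {1,4,6,7}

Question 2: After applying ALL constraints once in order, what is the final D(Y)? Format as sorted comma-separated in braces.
Answer: {1,2,5}

Derivation:
Constraint 1 (V != Z) on D(V)={1,2,3,5,6,7} D(Z)={1,4,6,7}: no change
Constraint 2 (V != Z) on D(V)={1,2,3,5,6,7} D(Z)={1,4,6,7}: no change
Constraint 3 (Y < V) on D(Y)={1,2,5} D(V)={1,2,3,5,6,7}: V {1,2,3,5,6,7}->{2,3,5,6,7}
So after all 3 constraints: D(Y) = {1,2,5}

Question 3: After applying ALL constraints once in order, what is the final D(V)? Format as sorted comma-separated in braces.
Answer: {2,3,5,6,7}

Derivation:
Constraint 1 (V != Z) on D(V)={1,2,3,5,6,7} D(Z)={1,4,6,7}: no change
Constraint 2 (V != Z) on D(V)={1,2,3,5,6,7} D(Z)={1,4,6,7}: no change
Constraint 3 (Y < V) on D(Y)={1,2,5} D(V)={1,2,3,5,6,7}: V {1,2,3,5,6,7}->{2,3,5,6,7}
So after all 3 constraints: D(V) = {2,3,5,6,7}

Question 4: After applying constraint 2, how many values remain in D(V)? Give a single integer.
Constraint 1 (V != Z) on D(V)={1,2,3,5,6,7} D(Z)={1,4,6,7}: no change
Constraint 2 (V != Z) on D(V)={1,2,3,5,6,7} D(Z)={1,4,6,7}: no change
So after constraint 2: D(V)={1,2,3,5,6,7}, size = 6

Answer: 6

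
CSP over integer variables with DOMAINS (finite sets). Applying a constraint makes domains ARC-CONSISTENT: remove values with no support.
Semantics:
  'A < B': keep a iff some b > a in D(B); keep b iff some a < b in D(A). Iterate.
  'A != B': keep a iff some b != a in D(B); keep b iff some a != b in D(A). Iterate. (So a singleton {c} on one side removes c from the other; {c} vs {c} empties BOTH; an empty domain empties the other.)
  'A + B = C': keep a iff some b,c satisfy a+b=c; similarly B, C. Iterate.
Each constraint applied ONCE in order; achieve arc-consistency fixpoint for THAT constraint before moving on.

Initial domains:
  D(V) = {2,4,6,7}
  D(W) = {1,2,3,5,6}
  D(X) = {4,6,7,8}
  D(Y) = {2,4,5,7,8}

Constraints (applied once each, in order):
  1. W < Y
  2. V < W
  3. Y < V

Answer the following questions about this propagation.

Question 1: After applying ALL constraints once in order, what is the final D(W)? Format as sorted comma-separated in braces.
Constraint 1 (W < Y) on D(W)={1,2,3,5,6} D(Y)={2,4,5,7,8}: no change
Constraint 2 (V < W) on D(V)={2,4,6,7} D(W)={1,2,3,5,6}: V {2,4,6,7}->{2,4}; W {1,2,3,5,6}->{3,5,6}
Constraint 3 (Y < V) on D(Y)={2,4,5,7,8} D(V)={2,4}: Y {2,4,5,7,8}->{2}; V {2,4}->{4}
So after all 3 constraints: D(W) = {3,5,6}

Answer: {3,5,6}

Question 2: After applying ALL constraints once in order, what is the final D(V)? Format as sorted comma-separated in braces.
Constraint 1 (W < Y) on D(W)={1,2,3,5,6} D(Y)={2,4,5,7,8}: no change
Constraint 2 (V < W) on D(V)={2,4,6,7} D(W)={1,2,3,5,6}: V {2,4,6,7}->{2,4}; W {1,2,3,5,6}->{3,5,6}
Constraint 3 (Y < V) on D(Y)={2,4,5,7,8} D(V)={2,4}: Y {2,4,5,7,8}->{2}; V {2,4}->{4}
So after all 3 constraints: D(V) = {4}

Answer: {4}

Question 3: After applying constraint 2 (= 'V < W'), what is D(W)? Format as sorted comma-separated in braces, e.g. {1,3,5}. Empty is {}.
Constraint 1 (W < Y) on D(W)={1,2,3,5,6} D(Y)={2,4,5,7,8}: no change
Constraint 2 (V < W) on D(V)={2,4,6,7} D(W)={1,2,3,5,6}: V {2,4,6,7}->{2,4}; W {1,2,3,5,6}->{3,5,6}
So after constraint 2: D(W) = {3,5,6}

Answer: {3,5,6}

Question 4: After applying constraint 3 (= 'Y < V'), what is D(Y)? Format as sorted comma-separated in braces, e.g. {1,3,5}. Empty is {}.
Constraint 1 (W < Y) on D(W)={1,2,3,5,6} D(Y)={2,4,5,7,8}: no change
Constraint 2 (V < W) on D(V)={2,4,6,7} D(W)={1,2,3,5,6}: V {2,4,6,7}->{2,4}; W {1,2,3,5,6}->{3,5,6}
Constraint 3 (Y < V) on D(Y)={2,4,5,7,8} D(V)={2,4}: Y {2,4,5,7,8}->{2}; V {2,4}->{4}
So after constraint 3: D(Y) = {2}

Answer: {2}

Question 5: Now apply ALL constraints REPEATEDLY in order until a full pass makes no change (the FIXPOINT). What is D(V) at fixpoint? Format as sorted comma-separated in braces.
pass 0 (initial): D(V)={2,4,6,7}
pass 1: V {2,4,6,7}->{4}; W {1,2,3,5,6}->{3,5,6}; Y {2,4,5,7,8}->{2}
pass 2: V {4}->{}; W {3,5,6}->{}; Y {2}->{}
pass 3: no change
Fixpoint after 3 passes: D(V) = {}

Answer: {}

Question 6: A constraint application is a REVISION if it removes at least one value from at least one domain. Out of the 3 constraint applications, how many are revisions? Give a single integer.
Answer: 2

Derivation:
Constraint 1 (W < Y) on D(W)={1,2,3,5,6} D(Y)={2,4,5,7,8}: no change => not a revision
Constraint 2 (V < W) on D(V)={2,4,6,7} D(W)={1,2,3,5,6}: V {2,4,6,7}->{2,4}; W {1,2,3,5,6}->{3,5,6} => REVISION
Constraint 3 (Y < V) on D(Y)={2,4,5,7,8} D(V)={2,4}: Y {2,4,5,7,8}->{2}; V {2,4}->{4} => REVISION
Total revisions = 2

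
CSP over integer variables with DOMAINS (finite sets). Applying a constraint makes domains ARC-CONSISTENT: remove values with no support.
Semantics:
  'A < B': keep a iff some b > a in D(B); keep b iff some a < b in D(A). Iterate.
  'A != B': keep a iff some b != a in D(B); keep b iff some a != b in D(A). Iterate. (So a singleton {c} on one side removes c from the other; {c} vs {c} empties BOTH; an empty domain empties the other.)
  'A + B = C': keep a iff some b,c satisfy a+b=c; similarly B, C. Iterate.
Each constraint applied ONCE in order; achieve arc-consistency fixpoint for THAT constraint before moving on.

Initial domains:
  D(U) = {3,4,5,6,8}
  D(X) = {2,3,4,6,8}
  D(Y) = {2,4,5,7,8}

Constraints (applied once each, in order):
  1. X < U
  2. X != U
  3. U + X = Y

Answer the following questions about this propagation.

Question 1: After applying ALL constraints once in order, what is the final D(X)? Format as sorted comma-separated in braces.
Answer: {2,3,4}

Derivation:
Constraint 1 (X < U) on D(X)={2,3,4,6,8} D(U)={3,4,5,6,8}: X {2,3,4,6,8}->{2,3,4,6}
Constraint 2 (X != U) on D(X)={2,3,4,6} D(U)={3,4,5,6,8}: no change
Constraint 3 (U + X = Y) on D(U)={3,4,5,6,8} D(X)={2,3,4,6} D(Y)={2,4,5,7,8}: U {3,4,5,6,8}->{3,4,5,6}; X {2,3,4,6}->{2,3,4}; Y {2,4,5,7,8}->{5,7,8}
So after all 3 constraints: D(X) = {2,3,4}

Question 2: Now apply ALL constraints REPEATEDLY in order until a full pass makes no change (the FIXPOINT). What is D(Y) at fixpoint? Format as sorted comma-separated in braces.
Answer: {5,7,8}

Derivation:
pass 0 (initial): D(Y)={2,4,5,7,8}
pass 1: U {3,4,5,6,8}->{3,4,5,6}; X {2,3,4,6,8}->{2,3,4}; Y {2,4,5,7,8}->{5,7,8}
pass 2: no change
Fixpoint after 2 passes: D(Y) = {5,7,8}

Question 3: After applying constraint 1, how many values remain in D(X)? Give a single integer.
Answer: 4

Derivation:
Constraint 1 (X < U) on D(X)={2,3,4,6,8} D(U)={3,4,5,6,8}: X {2,3,4,6,8}->{2,3,4,6}
So after constraint 1: D(X)={2,3,4,6}, size = 4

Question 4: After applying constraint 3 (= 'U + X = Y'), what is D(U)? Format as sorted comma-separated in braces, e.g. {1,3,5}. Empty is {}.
Constraint 1 (X < U) on D(X)={2,3,4,6,8} D(U)={3,4,5,6,8}: X {2,3,4,6,8}->{2,3,4,6}
Constraint 2 (X != U) on D(X)={2,3,4,6} D(U)={3,4,5,6,8}: no change
Constraint 3 (U + X = Y) on D(U)={3,4,5,6,8} D(X)={2,3,4,6} D(Y)={2,4,5,7,8}: U {3,4,5,6,8}->{3,4,5,6}; X {2,3,4,6}->{2,3,4}; Y {2,4,5,7,8}->{5,7,8}
So after constraint 3: D(U) = {3,4,5,6}

Answer: {3,4,5,6}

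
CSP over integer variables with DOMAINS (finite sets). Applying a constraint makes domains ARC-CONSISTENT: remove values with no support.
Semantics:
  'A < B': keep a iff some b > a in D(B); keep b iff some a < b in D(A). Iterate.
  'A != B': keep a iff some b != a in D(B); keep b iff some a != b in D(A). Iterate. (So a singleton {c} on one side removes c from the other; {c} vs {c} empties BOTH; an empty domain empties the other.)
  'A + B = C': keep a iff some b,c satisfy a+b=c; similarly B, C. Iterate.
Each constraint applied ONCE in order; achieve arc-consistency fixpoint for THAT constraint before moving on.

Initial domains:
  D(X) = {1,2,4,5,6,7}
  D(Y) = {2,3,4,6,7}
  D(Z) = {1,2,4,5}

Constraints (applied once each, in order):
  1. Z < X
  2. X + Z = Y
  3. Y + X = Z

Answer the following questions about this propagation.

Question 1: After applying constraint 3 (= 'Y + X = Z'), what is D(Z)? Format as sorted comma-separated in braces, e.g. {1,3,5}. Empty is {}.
Constraint 1 (Z < X) on D(Z)={1,2,4,5} D(X)={1,2,4,5,6,7}: X {1,2,4,5,6,7}->{2,4,5,6,7}
Constraint 2 (X + Z = Y) on D(X)={2,4,5,6,7} D(Z)={1,2,4,5} D(Y)={2,3,4,6,7}: X {2,4,5,6,7}->{2,4,5,6}; Y {2,3,4,6,7}->{3,4,6,7}
Constraint 3 (Y + X = Z) on D(Y)={3,4,6,7} D(X)={2,4,5,6} D(Z)={1,2,4,5}: Y {3,4,6,7}->{3}; X {2,4,5,6}->{2}; Z {1,2,4,5}->{5}
So after constraint 3: D(Z) = {5}

Answer: {5}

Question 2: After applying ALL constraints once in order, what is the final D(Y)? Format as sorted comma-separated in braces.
Constraint 1 (Z < X) on D(Z)={1,2,4,5} D(X)={1,2,4,5,6,7}: X {1,2,4,5,6,7}->{2,4,5,6,7}
Constraint 2 (X + Z = Y) on D(X)={2,4,5,6,7} D(Z)={1,2,4,5} D(Y)={2,3,4,6,7}: X {2,4,5,6,7}->{2,4,5,6}; Y {2,3,4,6,7}->{3,4,6,7}
Constraint 3 (Y + X = Z) on D(Y)={3,4,6,7} D(X)={2,4,5,6} D(Z)={1,2,4,5}: Y {3,4,6,7}->{3}; X {2,4,5,6}->{2}; Z {1,2,4,5}->{5}
So after all 3 constraints: D(Y) = {3}

Answer: {3}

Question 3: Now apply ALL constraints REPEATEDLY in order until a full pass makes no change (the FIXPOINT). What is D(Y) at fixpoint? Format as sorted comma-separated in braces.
Answer: {}

Derivation:
pass 0 (initial): D(Y)={2,3,4,6,7}
pass 1: X {1,2,4,5,6,7}->{2}; Y {2,3,4,6,7}->{3}; Z {1,2,4,5}->{5}
pass 2: X {2}->{}; Y {3}->{}; Z {5}->{}
pass 3: no change
Fixpoint after 3 passes: D(Y) = {}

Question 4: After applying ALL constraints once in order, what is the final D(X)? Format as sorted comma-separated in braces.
Constraint 1 (Z < X) on D(Z)={1,2,4,5} D(X)={1,2,4,5,6,7}: X {1,2,4,5,6,7}->{2,4,5,6,7}
Constraint 2 (X + Z = Y) on D(X)={2,4,5,6,7} D(Z)={1,2,4,5} D(Y)={2,3,4,6,7}: X {2,4,5,6,7}->{2,4,5,6}; Y {2,3,4,6,7}->{3,4,6,7}
Constraint 3 (Y + X = Z) on D(Y)={3,4,6,7} D(X)={2,4,5,6} D(Z)={1,2,4,5}: Y {3,4,6,7}->{3}; X {2,4,5,6}->{2}; Z {1,2,4,5}->{5}
So after all 3 constraints: D(X) = {2}

Answer: {2}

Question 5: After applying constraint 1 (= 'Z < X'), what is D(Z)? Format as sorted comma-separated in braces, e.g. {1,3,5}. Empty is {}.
Constraint 1 (Z < X) on D(Z)={1,2,4,5} D(X)={1,2,4,5,6,7}: X {1,2,4,5,6,7}->{2,4,5,6,7}
So after constraint 1: D(Z) = {1,2,4,5}

Answer: {1,2,4,5}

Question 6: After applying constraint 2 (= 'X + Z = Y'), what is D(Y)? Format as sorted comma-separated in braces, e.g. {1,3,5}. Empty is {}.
Constraint 1 (Z < X) on D(Z)={1,2,4,5} D(X)={1,2,4,5,6,7}: X {1,2,4,5,6,7}->{2,4,5,6,7}
Constraint 2 (X + Z = Y) on D(X)={2,4,5,6,7} D(Z)={1,2,4,5} D(Y)={2,3,4,6,7}: X {2,4,5,6,7}->{2,4,5,6}; Y {2,3,4,6,7}->{3,4,6,7}
So after constraint 2: D(Y) = {3,4,6,7}

Answer: {3,4,6,7}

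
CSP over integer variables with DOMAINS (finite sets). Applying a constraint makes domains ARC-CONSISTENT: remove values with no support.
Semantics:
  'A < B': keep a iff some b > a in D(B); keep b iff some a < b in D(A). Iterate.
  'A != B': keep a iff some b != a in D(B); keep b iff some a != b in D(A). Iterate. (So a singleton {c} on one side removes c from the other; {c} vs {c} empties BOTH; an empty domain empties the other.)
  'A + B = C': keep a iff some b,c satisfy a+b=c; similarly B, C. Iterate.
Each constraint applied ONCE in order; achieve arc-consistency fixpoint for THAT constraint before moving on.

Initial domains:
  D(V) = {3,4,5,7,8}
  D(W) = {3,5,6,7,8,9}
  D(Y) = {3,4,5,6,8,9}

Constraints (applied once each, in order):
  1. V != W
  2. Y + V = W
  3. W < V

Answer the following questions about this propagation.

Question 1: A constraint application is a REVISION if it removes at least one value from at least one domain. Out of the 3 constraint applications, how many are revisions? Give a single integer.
Constraint 1 (V != W) on D(V)={3,4,5,7,8} D(W)={3,5,6,7,8,9}: no change => not a revision
Constraint 2 (Y + V = W) on D(Y)={3,4,5,6,8,9} D(V)={3,4,5,7,8} D(W)={3,5,6,7,8,9}: Y {3,4,5,6,8,9}->{3,4,5,6}; V {3,4,5,7,8}->{3,4,5}; W {3,5,6,7,8,9}->{6,7,8,9} => REVISION
Constraint 3 (W < V) on D(W)={6,7,8,9} D(V)={3,4,5}: W {6,7,8,9}->{}; V {3,4,5}->{} => REVISION
Total revisions = 2

Answer: 2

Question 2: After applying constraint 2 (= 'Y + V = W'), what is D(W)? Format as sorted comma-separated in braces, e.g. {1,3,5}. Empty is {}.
Answer: {6,7,8,9}

Derivation:
Constraint 1 (V != W) on D(V)={3,4,5,7,8} D(W)={3,5,6,7,8,9}: no change
Constraint 2 (Y + V = W) on D(Y)={3,4,5,6,8,9} D(V)={3,4,5,7,8} D(W)={3,5,6,7,8,9}: Y {3,4,5,6,8,9}->{3,4,5,6}; V {3,4,5,7,8}->{3,4,5}; W {3,5,6,7,8,9}->{6,7,8,9}
So after constraint 2: D(W) = {6,7,8,9}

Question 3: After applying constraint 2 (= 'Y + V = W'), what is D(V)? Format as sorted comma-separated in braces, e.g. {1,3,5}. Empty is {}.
Answer: {3,4,5}

Derivation:
Constraint 1 (V != W) on D(V)={3,4,5,7,8} D(W)={3,5,6,7,8,9}: no change
Constraint 2 (Y + V = W) on D(Y)={3,4,5,6,8,9} D(V)={3,4,5,7,8} D(W)={3,5,6,7,8,9}: Y {3,4,5,6,8,9}->{3,4,5,6}; V {3,4,5,7,8}->{3,4,5}; W {3,5,6,7,8,9}->{6,7,8,9}
So after constraint 2: D(V) = {3,4,5}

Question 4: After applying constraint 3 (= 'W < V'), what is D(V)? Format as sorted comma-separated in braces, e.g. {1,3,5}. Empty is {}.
Constraint 1 (V != W) on D(V)={3,4,5,7,8} D(W)={3,5,6,7,8,9}: no change
Constraint 2 (Y + V = W) on D(Y)={3,4,5,6,8,9} D(V)={3,4,5,7,8} D(W)={3,5,6,7,8,9}: Y {3,4,5,6,8,9}->{3,4,5,6}; V {3,4,5,7,8}->{3,4,5}; W {3,5,6,7,8,9}->{6,7,8,9}
Constraint 3 (W < V) on D(W)={6,7,8,9} D(V)={3,4,5}: W {6,7,8,9}->{}; V {3,4,5}->{}
So after constraint 3: D(V) = {}

Answer: {}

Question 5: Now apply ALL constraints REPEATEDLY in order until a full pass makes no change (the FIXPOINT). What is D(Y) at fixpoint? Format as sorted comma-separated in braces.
Answer: {}

Derivation:
pass 0 (initial): D(Y)={3,4,5,6,8,9}
pass 1: V {3,4,5,7,8}->{}; W {3,5,6,7,8,9}->{}; Y {3,4,5,6,8,9}->{3,4,5,6}
pass 2: Y {3,4,5,6}->{}
pass 3: no change
Fixpoint after 3 passes: D(Y) = {}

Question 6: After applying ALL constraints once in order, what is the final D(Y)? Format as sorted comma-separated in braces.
Answer: {3,4,5,6}

Derivation:
Constraint 1 (V != W) on D(V)={3,4,5,7,8} D(W)={3,5,6,7,8,9}: no change
Constraint 2 (Y + V = W) on D(Y)={3,4,5,6,8,9} D(V)={3,4,5,7,8} D(W)={3,5,6,7,8,9}: Y {3,4,5,6,8,9}->{3,4,5,6}; V {3,4,5,7,8}->{3,4,5}; W {3,5,6,7,8,9}->{6,7,8,9}
Constraint 3 (W < V) on D(W)={6,7,8,9} D(V)={3,4,5}: W {6,7,8,9}->{}; V {3,4,5}->{}
So after all 3 constraints: D(Y) = {3,4,5,6}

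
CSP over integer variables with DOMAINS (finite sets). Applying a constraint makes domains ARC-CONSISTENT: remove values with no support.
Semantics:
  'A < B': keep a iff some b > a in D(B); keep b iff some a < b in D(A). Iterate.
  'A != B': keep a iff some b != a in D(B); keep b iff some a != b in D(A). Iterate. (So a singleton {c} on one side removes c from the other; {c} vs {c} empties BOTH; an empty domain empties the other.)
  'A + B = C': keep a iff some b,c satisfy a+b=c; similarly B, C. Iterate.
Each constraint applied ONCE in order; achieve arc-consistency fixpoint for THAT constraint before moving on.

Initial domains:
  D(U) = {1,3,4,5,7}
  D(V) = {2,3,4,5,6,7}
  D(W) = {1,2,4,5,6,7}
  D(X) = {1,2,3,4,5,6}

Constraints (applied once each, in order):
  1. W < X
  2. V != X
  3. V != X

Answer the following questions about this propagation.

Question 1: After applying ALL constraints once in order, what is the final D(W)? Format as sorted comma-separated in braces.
Constraint 1 (W < X) on D(W)={1,2,4,5,6,7} D(X)={1,2,3,4,5,6}: W {1,2,4,5,6,7}->{1,2,4,5}; X {1,2,3,4,5,6}->{2,3,4,5,6}
Constraint 2 (V != X) on D(V)={2,3,4,5,6,7} D(X)={2,3,4,5,6}: no change
Constraint 3 (V != X) on D(V)={2,3,4,5,6,7} D(X)={2,3,4,5,6}: no change
So after all 3 constraints: D(W) = {1,2,4,5}

Answer: {1,2,4,5}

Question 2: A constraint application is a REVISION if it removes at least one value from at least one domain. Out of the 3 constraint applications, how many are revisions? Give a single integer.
Constraint 1 (W < X) on D(W)={1,2,4,5,6,7} D(X)={1,2,3,4,5,6}: W {1,2,4,5,6,7}->{1,2,4,5}; X {1,2,3,4,5,6}->{2,3,4,5,6} => REVISION
Constraint 2 (V != X) on D(V)={2,3,4,5,6,7} D(X)={2,3,4,5,6}: no change => not a revision
Constraint 3 (V != X) on D(V)={2,3,4,5,6,7} D(X)={2,3,4,5,6}: no change => not a revision
Total revisions = 1

Answer: 1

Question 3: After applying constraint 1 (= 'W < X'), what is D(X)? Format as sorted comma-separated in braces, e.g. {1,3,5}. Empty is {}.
Constraint 1 (W < X) on D(W)={1,2,4,5,6,7} D(X)={1,2,3,4,5,6}: W {1,2,4,5,6,7}->{1,2,4,5}; X {1,2,3,4,5,6}->{2,3,4,5,6}
So after constraint 1: D(X) = {2,3,4,5,6}

Answer: {2,3,4,5,6}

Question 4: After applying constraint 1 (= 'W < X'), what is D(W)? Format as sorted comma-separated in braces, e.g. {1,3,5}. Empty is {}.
Constraint 1 (W < X) on D(W)={1,2,4,5,6,7} D(X)={1,2,3,4,5,6}: W {1,2,4,5,6,7}->{1,2,4,5}; X {1,2,3,4,5,6}->{2,3,4,5,6}
So after constraint 1: D(W) = {1,2,4,5}

Answer: {1,2,4,5}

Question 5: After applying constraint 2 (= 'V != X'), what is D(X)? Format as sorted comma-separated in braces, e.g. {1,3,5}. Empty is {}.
Answer: {2,3,4,5,6}

Derivation:
Constraint 1 (W < X) on D(W)={1,2,4,5,6,7} D(X)={1,2,3,4,5,6}: W {1,2,4,5,6,7}->{1,2,4,5}; X {1,2,3,4,5,6}->{2,3,4,5,6}
Constraint 2 (V != X) on D(V)={2,3,4,5,6,7} D(X)={2,3,4,5,6}: no change
So after constraint 2: D(X) = {2,3,4,5,6}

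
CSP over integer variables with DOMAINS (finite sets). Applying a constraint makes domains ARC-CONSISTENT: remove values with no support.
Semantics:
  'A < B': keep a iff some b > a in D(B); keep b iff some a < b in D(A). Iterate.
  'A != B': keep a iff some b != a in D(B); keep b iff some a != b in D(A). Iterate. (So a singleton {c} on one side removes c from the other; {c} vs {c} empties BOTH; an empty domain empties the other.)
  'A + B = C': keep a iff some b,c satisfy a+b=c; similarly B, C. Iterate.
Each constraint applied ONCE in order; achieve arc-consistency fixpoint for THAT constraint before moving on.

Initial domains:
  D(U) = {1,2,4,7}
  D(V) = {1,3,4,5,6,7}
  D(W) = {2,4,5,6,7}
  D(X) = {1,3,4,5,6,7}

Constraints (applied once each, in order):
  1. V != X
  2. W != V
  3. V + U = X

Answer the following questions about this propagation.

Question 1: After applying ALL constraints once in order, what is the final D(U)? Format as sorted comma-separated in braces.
Answer: {1,2,4}

Derivation:
Constraint 1 (V != X) on D(V)={1,3,4,5,6,7} D(X)={1,3,4,5,6,7}: no change
Constraint 2 (W != V) on D(W)={2,4,5,6,7} D(V)={1,3,4,5,6,7}: no change
Constraint 3 (V + U = X) on D(V)={1,3,4,5,6,7} D(U)={1,2,4,7} D(X)={1,3,4,5,6,7}: V {1,3,4,5,6,7}->{1,3,4,5,6}; U {1,2,4,7}->{1,2,4}; X {1,3,4,5,6,7}->{3,4,5,6,7}
So after all 3 constraints: D(U) = {1,2,4}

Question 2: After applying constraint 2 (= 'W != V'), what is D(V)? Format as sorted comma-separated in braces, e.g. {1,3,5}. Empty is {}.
Constraint 1 (V != X) on D(V)={1,3,4,5,6,7} D(X)={1,3,4,5,6,7}: no change
Constraint 2 (W != V) on D(W)={2,4,5,6,7} D(V)={1,3,4,5,6,7}: no change
So after constraint 2: D(V) = {1,3,4,5,6,7}

Answer: {1,3,4,5,6,7}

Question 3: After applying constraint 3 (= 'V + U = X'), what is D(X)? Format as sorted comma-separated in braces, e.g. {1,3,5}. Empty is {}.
Constraint 1 (V != X) on D(V)={1,3,4,5,6,7} D(X)={1,3,4,5,6,7}: no change
Constraint 2 (W != V) on D(W)={2,4,5,6,7} D(V)={1,3,4,5,6,7}: no change
Constraint 3 (V + U = X) on D(V)={1,3,4,5,6,7} D(U)={1,2,4,7} D(X)={1,3,4,5,6,7}: V {1,3,4,5,6,7}->{1,3,4,5,6}; U {1,2,4,7}->{1,2,4}; X {1,3,4,5,6,7}->{3,4,5,6,7}
So after constraint 3: D(X) = {3,4,5,6,7}

Answer: {3,4,5,6,7}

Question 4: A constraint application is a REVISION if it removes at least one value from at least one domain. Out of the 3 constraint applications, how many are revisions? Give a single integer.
Constraint 1 (V != X) on D(V)={1,3,4,5,6,7} D(X)={1,3,4,5,6,7}: no change => not a revision
Constraint 2 (W != V) on D(W)={2,4,5,6,7} D(V)={1,3,4,5,6,7}: no change => not a revision
Constraint 3 (V + U = X) on D(V)={1,3,4,5,6,7} D(U)={1,2,4,7} D(X)={1,3,4,5,6,7}: V {1,3,4,5,6,7}->{1,3,4,5,6}; U {1,2,4,7}->{1,2,4}; X {1,3,4,5,6,7}->{3,4,5,6,7} => REVISION
Total revisions = 1

Answer: 1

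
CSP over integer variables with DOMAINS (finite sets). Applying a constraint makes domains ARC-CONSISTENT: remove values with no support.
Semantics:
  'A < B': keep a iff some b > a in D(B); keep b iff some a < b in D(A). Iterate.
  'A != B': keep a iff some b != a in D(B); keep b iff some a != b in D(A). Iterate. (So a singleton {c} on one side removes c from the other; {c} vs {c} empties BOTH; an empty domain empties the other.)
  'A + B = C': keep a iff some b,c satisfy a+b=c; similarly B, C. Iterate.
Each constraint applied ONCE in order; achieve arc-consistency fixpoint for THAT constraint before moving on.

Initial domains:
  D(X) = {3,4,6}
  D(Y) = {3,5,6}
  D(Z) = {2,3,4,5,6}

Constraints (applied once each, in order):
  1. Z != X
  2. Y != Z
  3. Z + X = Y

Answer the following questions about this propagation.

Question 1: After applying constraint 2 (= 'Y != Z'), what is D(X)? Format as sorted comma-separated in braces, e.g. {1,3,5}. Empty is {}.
Constraint 1 (Z != X) on D(Z)={2,3,4,5,6} D(X)={3,4,6}: no change
Constraint 2 (Y != Z) on D(Y)={3,5,6} D(Z)={2,3,4,5,6}: no change
So after constraint 2: D(X) = {3,4,6}

Answer: {3,4,6}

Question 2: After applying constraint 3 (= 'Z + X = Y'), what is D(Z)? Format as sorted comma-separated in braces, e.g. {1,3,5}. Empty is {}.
Constraint 1 (Z != X) on D(Z)={2,3,4,5,6} D(X)={3,4,6}: no change
Constraint 2 (Y != Z) on D(Y)={3,5,6} D(Z)={2,3,4,5,6}: no change
Constraint 3 (Z + X = Y) on D(Z)={2,3,4,5,6} D(X)={3,4,6} D(Y)={3,5,6}: Z {2,3,4,5,6}->{2,3}; X {3,4,6}->{3,4}; Y {3,5,6}->{5,6}
So after constraint 3: D(Z) = {2,3}

Answer: {2,3}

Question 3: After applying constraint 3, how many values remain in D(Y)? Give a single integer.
Answer: 2

Derivation:
Constraint 1 (Z != X) on D(Z)={2,3,4,5,6} D(X)={3,4,6}: no change
Constraint 2 (Y != Z) on D(Y)={3,5,6} D(Z)={2,3,4,5,6}: no change
Constraint 3 (Z + X = Y) on D(Z)={2,3,4,5,6} D(X)={3,4,6} D(Y)={3,5,6}: Z {2,3,4,5,6}->{2,3}; X {3,4,6}->{3,4}; Y {3,5,6}->{5,6}
So after constraint 3: D(Y)={5,6}, size = 2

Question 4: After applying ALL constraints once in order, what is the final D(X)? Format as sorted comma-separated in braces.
Answer: {3,4}

Derivation:
Constraint 1 (Z != X) on D(Z)={2,3,4,5,6} D(X)={3,4,6}: no change
Constraint 2 (Y != Z) on D(Y)={3,5,6} D(Z)={2,3,4,5,6}: no change
Constraint 3 (Z + X = Y) on D(Z)={2,3,4,5,6} D(X)={3,4,6} D(Y)={3,5,6}: Z {2,3,4,5,6}->{2,3}; X {3,4,6}->{3,4}; Y {3,5,6}->{5,6}
So after all 3 constraints: D(X) = {3,4}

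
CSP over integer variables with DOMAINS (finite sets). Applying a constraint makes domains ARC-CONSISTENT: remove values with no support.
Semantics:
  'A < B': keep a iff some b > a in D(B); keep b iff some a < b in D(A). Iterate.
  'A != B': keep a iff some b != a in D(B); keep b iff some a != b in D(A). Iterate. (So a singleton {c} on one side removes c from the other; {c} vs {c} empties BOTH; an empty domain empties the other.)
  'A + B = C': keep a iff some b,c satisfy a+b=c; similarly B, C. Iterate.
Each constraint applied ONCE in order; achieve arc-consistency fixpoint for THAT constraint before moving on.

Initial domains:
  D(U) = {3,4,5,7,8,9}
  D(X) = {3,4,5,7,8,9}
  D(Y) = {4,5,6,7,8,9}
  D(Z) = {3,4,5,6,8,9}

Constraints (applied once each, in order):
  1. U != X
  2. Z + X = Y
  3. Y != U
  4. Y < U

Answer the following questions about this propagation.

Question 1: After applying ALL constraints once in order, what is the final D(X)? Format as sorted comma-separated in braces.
Answer: {3,4,5}

Derivation:
Constraint 1 (U != X) on D(U)={3,4,5,7,8,9} D(X)={3,4,5,7,8,9}: no change
Constraint 2 (Z + X = Y) on D(Z)={3,4,5,6,8,9} D(X)={3,4,5,7,8,9} D(Y)={4,5,6,7,8,9}: Z {3,4,5,6,8,9}->{3,4,5,6}; X {3,4,5,7,8,9}->{3,4,5}; Y {4,5,6,7,8,9}->{6,7,8,9}
Constraint 3 (Y != U) on D(Y)={6,7,8,9} D(U)={3,4,5,7,8,9}: no change
Constraint 4 (Y < U) on D(Y)={6,7,8,9} D(U)={3,4,5,7,8,9}: Y {6,7,8,9}->{6,7,8}; U {3,4,5,7,8,9}->{7,8,9}
So after all 4 constraints: D(X) = {3,4,5}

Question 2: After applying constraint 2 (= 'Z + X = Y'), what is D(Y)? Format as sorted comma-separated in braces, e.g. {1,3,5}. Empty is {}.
Constraint 1 (U != X) on D(U)={3,4,5,7,8,9} D(X)={3,4,5,7,8,9}: no change
Constraint 2 (Z + X = Y) on D(Z)={3,4,5,6,8,9} D(X)={3,4,5,7,8,9} D(Y)={4,5,6,7,8,9}: Z {3,4,5,6,8,9}->{3,4,5,6}; X {3,4,5,7,8,9}->{3,4,5}; Y {4,5,6,7,8,9}->{6,7,8,9}
So after constraint 2: D(Y) = {6,7,8,9}

Answer: {6,7,8,9}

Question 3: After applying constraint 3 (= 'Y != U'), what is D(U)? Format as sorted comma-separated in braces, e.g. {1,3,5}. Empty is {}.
Answer: {3,4,5,7,8,9}

Derivation:
Constraint 1 (U != X) on D(U)={3,4,5,7,8,9} D(X)={3,4,5,7,8,9}: no change
Constraint 2 (Z + X = Y) on D(Z)={3,4,5,6,8,9} D(X)={3,4,5,7,8,9} D(Y)={4,5,6,7,8,9}: Z {3,4,5,6,8,9}->{3,4,5,6}; X {3,4,5,7,8,9}->{3,4,5}; Y {4,5,6,7,8,9}->{6,7,8,9}
Constraint 3 (Y != U) on D(Y)={6,7,8,9} D(U)={3,4,5,7,8,9}: no change
So after constraint 3: D(U) = {3,4,5,7,8,9}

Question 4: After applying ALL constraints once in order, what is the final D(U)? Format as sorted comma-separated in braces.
Answer: {7,8,9}

Derivation:
Constraint 1 (U != X) on D(U)={3,4,5,7,8,9} D(X)={3,4,5,7,8,9}: no change
Constraint 2 (Z + X = Y) on D(Z)={3,4,5,6,8,9} D(X)={3,4,5,7,8,9} D(Y)={4,5,6,7,8,9}: Z {3,4,5,6,8,9}->{3,4,5,6}; X {3,4,5,7,8,9}->{3,4,5}; Y {4,5,6,7,8,9}->{6,7,8,9}
Constraint 3 (Y != U) on D(Y)={6,7,8,9} D(U)={3,4,5,7,8,9}: no change
Constraint 4 (Y < U) on D(Y)={6,7,8,9} D(U)={3,4,5,7,8,9}: Y {6,7,8,9}->{6,7,8}; U {3,4,5,7,8,9}->{7,8,9}
So after all 4 constraints: D(U) = {7,8,9}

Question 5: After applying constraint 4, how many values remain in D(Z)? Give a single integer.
Constraint 1 (U != X) on D(U)={3,4,5,7,8,9} D(X)={3,4,5,7,8,9}: no change
Constraint 2 (Z + X = Y) on D(Z)={3,4,5,6,8,9} D(X)={3,4,5,7,8,9} D(Y)={4,5,6,7,8,9}: Z {3,4,5,6,8,9}->{3,4,5,6}; X {3,4,5,7,8,9}->{3,4,5}; Y {4,5,6,7,8,9}->{6,7,8,9}
Constraint 3 (Y != U) on D(Y)={6,7,8,9} D(U)={3,4,5,7,8,9}: no change
Constraint 4 (Y < U) on D(Y)={6,7,8,9} D(U)={3,4,5,7,8,9}: Y {6,7,8,9}->{6,7,8}; U {3,4,5,7,8,9}->{7,8,9}
So after constraint 4: D(Z)={3,4,5,6}, size = 4

Answer: 4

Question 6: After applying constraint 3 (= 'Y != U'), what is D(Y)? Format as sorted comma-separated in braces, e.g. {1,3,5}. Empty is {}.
Answer: {6,7,8,9}

Derivation:
Constraint 1 (U != X) on D(U)={3,4,5,7,8,9} D(X)={3,4,5,7,8,9}: no change
Constraint 2 (Z + X = Y) on D(Z)={3,4,5,6,8,9} D(X)={3,4,5,7,8,9} D(Y)={4,5,6,7,8,9}: Z {3,4,5,6,8,9}->{3,4,5,6}; X {3,4,5,7,8,9}->{3,4,5}; Y {4,5,6,7,8,9}->{6,7,8,9}
Constraint 3 (Y != U) on D(Y)={6,7,8,9} D(U)={3,4,5,7,8,9}: no change
So after constraint 3: D(Y) = {6,7,8,9}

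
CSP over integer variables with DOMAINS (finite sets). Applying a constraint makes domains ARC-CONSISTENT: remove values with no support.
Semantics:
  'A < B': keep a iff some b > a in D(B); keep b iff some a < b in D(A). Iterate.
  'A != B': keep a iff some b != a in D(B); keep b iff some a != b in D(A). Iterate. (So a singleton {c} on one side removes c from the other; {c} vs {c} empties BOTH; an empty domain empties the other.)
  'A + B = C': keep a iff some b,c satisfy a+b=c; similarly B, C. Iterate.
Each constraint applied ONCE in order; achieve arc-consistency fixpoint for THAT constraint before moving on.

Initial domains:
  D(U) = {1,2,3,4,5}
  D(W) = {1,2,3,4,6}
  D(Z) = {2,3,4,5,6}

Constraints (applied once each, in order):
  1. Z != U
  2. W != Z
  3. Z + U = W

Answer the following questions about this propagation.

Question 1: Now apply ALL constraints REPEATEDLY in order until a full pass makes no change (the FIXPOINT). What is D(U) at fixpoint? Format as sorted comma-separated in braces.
Answer: {1,2,3,4}

Derivation:
pass 0 (initial): D(U)={1,2,3,4,5}
pass 1: U {1,2,3,4,5}->{1,2,3,4}; W {1,2,3,4,6}->{3,4,6}; Z {2,3,4,5,6}->{2,3,4,5}
pass 2: no change
Fixpoint after 2 passes: D(U) = {1,2,3,4}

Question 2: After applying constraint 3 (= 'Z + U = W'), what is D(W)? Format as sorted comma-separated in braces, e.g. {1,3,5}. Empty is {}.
Constraint 1 (Z != U) on D(Z)={2,3,4,5,6} D(U)={1,2,3,4,5}: no change
Constraint 2 (W != Z) on D(W)={1,2,3,4,6} D(Z)={2,3,4,5,6}: no change
Constraint 3 (Z + U = W) on D(Z)={2,3,4,5,6} D(U)={1,2,3,4,5} D(W)={1,2,3,4,6}: Z {2,3,4,5,6}->{2,3,4,5}; U {1,2,3,4,5}->{1,2,3,4}; W {1,2,3,4,6}->{3,4,6}
So after constraint 3: D(W) = {3,4,6}

Answer: {3,4,6}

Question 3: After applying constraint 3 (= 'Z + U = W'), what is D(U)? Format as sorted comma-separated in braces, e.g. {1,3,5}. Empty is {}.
Answer: {1,2,3,4}

Derivation:
Constraint 1 (Z != U) on D(Z)={2,3,4,5,6} D(U)={1,2,3,4,5}: no change
Constraint 2 (W != Z) on D(W)={1,2,3,4,6} D(Z)={2,3,4,5,6}: no change
Constraint 3 (Z + U = W) on D(Z)={2,3,4,5,6} D(U)={1,2,3,4,5} D(W)={1,2,3,4,6}: Z {2,3,4,5,6}->{2,3,4,5}; U {1,2,3,4,5}->{1,2,3,4}; W {1,2,3,4,6}->{3,4,6}
So after constraint 3: D(U) = {1,2,3,4}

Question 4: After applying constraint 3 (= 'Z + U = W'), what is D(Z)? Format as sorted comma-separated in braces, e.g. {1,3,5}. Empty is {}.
Constraint 1 (Z != U) on D(Z)={2,3,4,5,6} D(U)={1,2,3,4,5}: no change
Constraint 2 (W != Z) on D(W)={1,2,3,4,6} D(Z)={2,3,4,5,6}: no change
Constraint 3 (Z + U = W) on D(Z)={2,3,4,5,6} D(U)={1,2,3,4,5} D(W)={1,2,3,4,6}: Z {2,3,4,5,6}->{2,3,4,5}; U {1,2,3,4,5}->{1,2,3,4}; W {1,2,3,4,6}->{3,4,6}
So after constraint 3: D(Z) = {2,3,4,5}

Answer: {2,3,4,5}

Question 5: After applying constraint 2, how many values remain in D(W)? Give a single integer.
Constraint 1 (Z != U) on D(Z)={2,3,4,5,6} D(U)={1,2,3,4,5}: no change
Constraint 2 (W != Z) on D(W)={1,2,3,4,6} D(Z)={2,3,4,5,6}: no change
So after constraint 2: D(W)={1,2,3,4,6}, size = 5

Answer: 5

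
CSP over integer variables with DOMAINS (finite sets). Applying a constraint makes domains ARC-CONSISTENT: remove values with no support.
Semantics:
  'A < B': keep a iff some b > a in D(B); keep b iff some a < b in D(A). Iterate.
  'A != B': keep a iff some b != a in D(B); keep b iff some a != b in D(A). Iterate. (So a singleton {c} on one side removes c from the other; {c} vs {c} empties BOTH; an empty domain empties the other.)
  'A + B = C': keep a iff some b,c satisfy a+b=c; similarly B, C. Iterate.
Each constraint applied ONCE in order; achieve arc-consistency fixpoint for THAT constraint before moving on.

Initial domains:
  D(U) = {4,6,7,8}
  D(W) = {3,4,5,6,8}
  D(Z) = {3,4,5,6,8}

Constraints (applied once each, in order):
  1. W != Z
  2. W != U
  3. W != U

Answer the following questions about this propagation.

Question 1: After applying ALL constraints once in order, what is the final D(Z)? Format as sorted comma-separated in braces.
Answer: {3,4,5,6,8}

Derivation:
Constraint 1 (W != Z) on D(W)={3,4,5,6,8} D(Z)={3,4,5,6,8}: no change
Constraint 2 (W != U) on D(W)={3,4,5,6,8} D(U)={4,6,7,8}: no change
Constraint 3 (W != U) on D(W)={3,4,5,6,8} D(U)={4,6,7,8}: no change
So after all 3 constraints: D(Z) = {3,4,5,6,8}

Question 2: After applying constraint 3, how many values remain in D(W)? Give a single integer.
Constraint 1 (W != Z) on D(W)={3,4,5,6,8} D(Z)={3,4,5,6,8}: no change
Constraint 2 (W != U) on D(W)={3,4,5,6,8} D(U)={4,6,7,8}: no change
Constraint 3 (W != U) on D(W)={3,4,5,6,8} D(U)={4,6,7,8}: no change
So after constraint 3: D(W)={3,4,5,6,8}, size = 5

Answer: 5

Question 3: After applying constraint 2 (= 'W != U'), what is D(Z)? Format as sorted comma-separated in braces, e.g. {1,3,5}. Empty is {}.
Answer: {3,4,5,6,8}

Derivation:
Constraint 1 (W != Z) on D(W)={3,4,5,6,8} D(Z)={3,4,5,6,8}: no change
Constraint 2 (W != U) on D(W)={3,4,5,6,8} D(U)={4,6,7,8}: no change
So after constraint 2: D(Z) = {3,4,5,6,8}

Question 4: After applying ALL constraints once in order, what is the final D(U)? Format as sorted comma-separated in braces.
Answer: {4,6,7,8}

Derivation:
Constraint 1 (W != Z) on D(W)={3,4,5,6,8} D(Z)={3,4,5,6,8}: no change
Constraint 2 (W != U) on D(W)={3,4,5,6,8} D(U)={4,6,7,8}: no change
Constraint 3 (W != U) on D(W)={3,4,5,6,8} D(U)={4,6,7,8}: no change
So after all 3 constraints: D(U) = {4,6,7,8}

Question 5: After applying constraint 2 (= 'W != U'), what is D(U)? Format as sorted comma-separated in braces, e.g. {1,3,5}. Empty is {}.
Answer: {4,6,7,8}

Derivation:
Constraint 1 (W != Z) on D(W)={3,4,5,6,8} D(Z)={3,4,5,6,8}: no change
Constraint 2 (W != U) on D(W)={3,4,5,6,8} D(U)={4,6,7,8}: no change
So after constraint 2: D(U) = {4,6,7,8}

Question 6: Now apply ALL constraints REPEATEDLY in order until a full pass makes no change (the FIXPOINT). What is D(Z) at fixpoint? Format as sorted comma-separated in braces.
pass 0 (initial): D(Z)={3,4,5,6,8}
pass 1: no change
Fixpoint after 1 passes: D(Z) = {3,4,5,6,8}

Answer: {3,4,5,6,8}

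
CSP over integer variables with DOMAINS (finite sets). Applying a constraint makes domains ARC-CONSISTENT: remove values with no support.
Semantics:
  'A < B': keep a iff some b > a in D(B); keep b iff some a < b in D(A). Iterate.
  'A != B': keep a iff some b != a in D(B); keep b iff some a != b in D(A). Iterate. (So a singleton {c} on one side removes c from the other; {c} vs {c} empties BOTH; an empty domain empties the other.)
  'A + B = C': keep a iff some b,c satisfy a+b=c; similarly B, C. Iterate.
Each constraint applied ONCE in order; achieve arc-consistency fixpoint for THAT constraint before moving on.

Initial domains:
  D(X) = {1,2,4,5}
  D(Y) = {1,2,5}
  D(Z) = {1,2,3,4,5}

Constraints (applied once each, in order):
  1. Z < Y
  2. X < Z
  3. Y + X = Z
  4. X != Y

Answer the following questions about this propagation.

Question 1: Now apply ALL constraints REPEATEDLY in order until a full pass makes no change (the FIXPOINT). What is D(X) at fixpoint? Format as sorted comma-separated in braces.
pass 0 (initial): D(X)={1,2,4,5}
pass 1: X {1,2,4,5}->{1}; Y {1,2,5}->{2}; Z {1,2,3,4,5}->{3,4}
pass 2: X {1}->{}; Y {2}->{}; Z {3,4}->{}
pass 3: no change
Fixpoint after 3 passes: D(X) = {}

Answer: {}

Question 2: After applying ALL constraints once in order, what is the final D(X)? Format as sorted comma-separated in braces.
Answer: {1}

Derivation:
Constraint 1 (Z < Y) on D(Z)={1,2,3,4,5} D(Y)={1,2,5}: Z {1,2,3,4,5}->{1,2,3,4}; Y {1,2,5}->{2,5}
Constraint 2 (X < Z) on D(X)={1,2,4,5} D(Z)={1,2,3,4}: X {1,2,4,5}->{1,2}; Z {1,2,3,4}->{2,3,4}
Constraint 3 (Y + X = Z) on D(Y)={2,5} D(X)={1,2} D(Z)={2,3,4}: Y {2,5}->{2}; Z {2,3,4}->{3,4}
Constraint 4 (X != Y) on D(X)={1,2} D(Y)={2}: X {1,2}->{1}
So after all 4 constraints: D(X) = {1}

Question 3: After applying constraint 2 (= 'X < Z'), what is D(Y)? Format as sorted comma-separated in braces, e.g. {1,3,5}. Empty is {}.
Constraint 1 (Z < Y) on D(Z)={1,2,3,4,5} D(Y)={1,2,5}: Z {1,2,3,4,5}->{1,2,3,4}; Y {1,2,5}->{2,5}
Constraint 2 (X < Z) on D(X)={1,2,4,5} D(Z)={1,2,3,4}: X {1,2,4,5}->{1,2}; Z {1,2,3,4}->{2,3,4}
So after constraint 2: D(Y) = {2,5}

Answer: {2,5}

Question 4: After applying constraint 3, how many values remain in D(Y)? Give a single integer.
Answer: 1

Derivation:
Constraint 1 (Z < Y) on D(Z)={1,2,3,4,5} D(Y)={1,2,5}: Z {1,2,3,4,5}->{1,2,3,4}; Y {1,2,5}->{2,5}
Constraint 2 (X < Z) on D(X)={1,2,4,5} D(Z)={1,2,3,4}: X {1,2,4,5}->{1,2}; Z {1,2,3,4}->{2,3,4}
Constraint 3 (Y + X = Z) on D(Y)={2,5} D(X)={1,2} D(Z)={2,3,4}: Y {2,5}->{2}; Z {2,3,4}->{3,4}
So after constraint 3: D(Y)={2}, size = 1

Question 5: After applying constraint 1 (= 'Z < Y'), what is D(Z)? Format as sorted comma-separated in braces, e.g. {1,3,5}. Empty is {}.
Constraint 1 (Z < Y) on D(Z)={1,2,3,4,5} D(Y)={1,2,5}: Z {1,2,3,4,5}->{1,2,3,4}; Y {1,2,5}->{2,5}
So after constraint 1: D(Z) = {1,2,3,4}

Answer: {1,2,3,4}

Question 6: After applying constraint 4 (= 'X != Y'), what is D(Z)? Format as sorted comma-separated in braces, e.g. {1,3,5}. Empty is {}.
Constraint 1 (Z < Y) on D(Z)={1,2,3,4,5} D(Y)={1,2,5}: Z {1,2,3,4,5}->{1,2,3,4}; Y {1,2,5}->{2,5}
Constraint 2 (X < Z) on D(X)={1,2,4,5} D(Z)={1,2,3,4}: X {1,2,4,5}->{1,2}; Z {1,2,3,4}->{2,3,4}
Constraint 3 (Y + X = Z) on D(Y)={2,5} D(X)={1,2} D(Z)={2,3,4}: Y {2,5}->{2}; Z {2,3,4}->{3,4}
Constraint 4 (X != Y) on D(X)={1,2} D(Y)={2}: X {1,2}->{1}
So after constraint 4: D(Z) = {3,4}

Answer: {3,4}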